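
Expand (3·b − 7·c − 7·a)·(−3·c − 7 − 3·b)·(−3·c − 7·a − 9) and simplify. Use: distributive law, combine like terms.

−36·b·c² − 147·a·b·c − 45·b·c − 42·a·b + 189·b + 27·b²·c + 63·a·b² + 81·b² − 63·c³ − 210·a·c² − 336·c² − 679·a·c − 441·c − 147·a²·c − 343·a² − 441·a − 147·a²·b

(3·b − 7·c − 7·a)·(−3·c − 7 − 3·b)·(−3·c − 7·a − 9)
= (−9·b·c − 21·b − 9·b² + 21·c² + 49·c + 21·b·c + 21·a·c + 49·a + 21·a·b)·(−3·c − 7·a − 9)    [distributive law]
= (12·b·c − 21·b − 9·b² + 21·c² + 49·c + 21·a·c + 49·a + 21·a·b)·(−3·c − 7·a − 9)    [combine like terms]
= −36·b·c² − 84·a·b·c − 108·b·c + 63·b·c + 147·a·b + 189·b + 27·b²·c + 63·a·b² + 81·b² − 63·c³ − 147·a·c² − 189·c² − 147·c² − 343·a·c − 441·c − 63·a·c² − 147·a²·c − 189·a·c − 147·a·c − 343·a² − 441·a − 63·a·b·c − 147·a²·b − 189·a·b    [distributive law]
= −36·b·c² − 147·a·b·c − 45·b·c − 42·a·b + 189·b + 27·b²·c + 63·a·b² + 81·b² − 63·c³ − 210·a·c² − 336·c² − 679·a·c − 441·c − 147·a²·c − 343·a² − 441·a − 147·a²·b    [combine like terms]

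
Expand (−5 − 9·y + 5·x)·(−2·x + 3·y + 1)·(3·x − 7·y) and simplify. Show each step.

45·x^2 − 177·x·y + 168·y^2 − 15·x + 35·y + 169·x^2·y − 312·x·y^2 + 189·y^3 − 30·x^3

(−5 − 9·y + 5·x)·(−2·x + 3·y + 1)·(3·x − 7·y)
= (10·x − 15·y − 5 + 18·x·y − 27·y^2 − 9·y − 10·x^2 + 15·x·y + 5·x)·(3·x − 7·y)    [distributive law]
= (15·x − 24·y − 5 + 33·x·y − 27·y^2 − 10·x^2)·(3·x − 7·y)    [combine like terms]
= 45·x^2 − 105·x·y − 72·x·y + 168·y^2 − 15·x + 35·y + 99·x^2·y − 231·x·y^2 − 81·x·y^2 + 189·y^3 − 30·x^3 + 70·x^2·y    [distributive law]
= 45·x^2 − 177·x·y + 168·y^2 − 15·x + 35·y + 169·x^2·y − 312·x·y^2 + 189·y^3 − 30·x^3    [combine like terms]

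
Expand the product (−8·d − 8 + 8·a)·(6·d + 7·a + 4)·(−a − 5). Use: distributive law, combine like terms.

48·a·d² + 240·d² + 8·a²·d + 120·a·d + 400·d − 256·a² + 152·a + 160 − 56·a³

(−8·d − 8 + 8·a)·(6·d + 7·a + 4)·(−a − 5)
= (−48·d² − 56·a·d − 32·d − 48·d − 56·a − 32 + 48·a·d + 56·a² + 32·a)·(−a − 5)    [distributive law]
= (−48·d² − 8·a·d − 80·d − 24·a − 32 + 56·a²)·(−a − 5)    [combine like terms]
= 48·a·d² + 240·d² + 8·a²·d + 40·a·d + 80·a·d + 400·d + 24·a² + 120·a + 32·a + 160 − 56·a³ − 280·a²    [distributive law]
= 48·a·d² + 240·d² + 8·a²·d + 120·a·d + 400·d − 256·a² + 152·a + 160 − 56·a³    [combine like terms]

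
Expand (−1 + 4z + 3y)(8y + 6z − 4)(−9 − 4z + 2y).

188y − 414yz − 256y^2 + 182z − 128z^2 − 36 − 152yz^2 + 4y^2z − 96z^3 + 48y^3

(−1 + 4z + 3y)(8y + 6z − 4)(−9 − 4z + 2y)
= (−8y − 6z + 4 + 32yz + 24z^2 − 16z + 24y^2 + 18yz − 12y)(−9 − 4z + 2y)    [distributive law]
= (−20y − 22z + 4 + 50yz + 24z^2 + 24y^2)(−9 − 4z + 2y)    [combine like terms]
= 180y + 80yz − 40y^2 + 198z + 88z^2 − 44yz − 36 − 16z + 8y − 450yz − 200yz^2 + 100y^2z − 216z^2 − 96z^3 + 48yz^2 − 216y^2 − 96y^2z + 48y^3    [distributive law]
= 188y − 414yz − 256y^2 + 182z − 128z^2 − 36 − 152yz^2 + 4y^2z − 96z^3 + 48y^3    [combine like terms]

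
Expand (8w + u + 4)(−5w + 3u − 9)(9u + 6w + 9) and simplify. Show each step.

−246uw^2 − 240w^3 − 912w^2 + 189u^2w − 639uw − 1044w + 27u^3 + 54u^2 − 297u − 324

(8w + u + 4)(−5w + 3u − 9)(9u + 6w + 9)
= (−40w^2 + 24uw − 72w − 5uw + 3u^2 − 9u − 20w + 12u − 36)(9u + 6w + 9)    [distributive law]
= (−40w^2 + 19uw − 92w + 3u^2 + 3u − 36)(9u + 6w + 9)    [combine like terms]
= −360uw^2 − 240w^3 − 360w^2 + 171u^2w + 114uw^2 + 171uw − 828uw − 552w^2 − 828w + 27u^3 + 18u^2w + 27u^2 + 27u^2 + 18uw + 27u − 324u − 216w − 324    [distributive law]
= −246uw^2 − 240w^3 − 912w^2 + 189u^2w − 639uw − 1044w + 27u^3 + 54u^2 − 297u − 324    [combine like terms]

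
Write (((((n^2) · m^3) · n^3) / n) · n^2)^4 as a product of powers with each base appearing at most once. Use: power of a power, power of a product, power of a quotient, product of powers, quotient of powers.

(((((n^2) · m^3) · n^3) / n) · n^2)^4
= (((((n^2) · m^3) · n^3) / n)^4) · ((n^2)^4)    [power of a product]
= (((((n^2) · m^3) · n^3)^4) / (n^4)) · ((n^2)^4)    [power of a quotient]
= (((((n^2) · m^3)^4) · ((n^3)^4)) / (n^4)) · ((n^2)^4)    [power of a product]
= (((((n^2)^4) · ((m^3)^4)) · ((n^3)^4)) / (n^4)) · ((n^2)^4)    [power of a product]
= ((((n^8) · ((m^3)^4)) · ((n^3)^4)) / (n^4)) · ((n^2)^4)    [power of a power]
= (((n^8 · m^12) · ((n^3)^4)) / (n^4)) · ((n^2)^4)    [power of a power]
= (((n^8 · m^12) · n^12) / (n^4)) · ((n^2)^4)    [power of a power]
= (((n^8 · m^12) · n^12) / n^4) · n^8    [power of a power]
= m^12n^24    [quotient of powers; product of powers]

m^12n^24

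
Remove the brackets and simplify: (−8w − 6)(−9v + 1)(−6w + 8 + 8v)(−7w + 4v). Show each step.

(−8w − 6)(−9v + 1)(−6w + 8 + 8v)(−7w + 4v)
= (72vw − 8w + 54v − 6)(−6w + 8 + 8v)(−7w + 4v)    [distributive law]
= (−432vw^2 + 576vw + 576v^2w + 48w^2 − 64w − 64vw − 324vw + 432v + 432v^2 + 36w − 48 − 48v)(−7w + 4v)    [distributive law]
= (−432vw^2 + 188vw + 576v^2w + 48w^2 − 28w + 384v + 432v^2 − 48)(−7w + 4v)    [combine like terms]
= 3024vw^3 − 1728v^2w^2 − 1316vw^2 + 752v^2w − 4032v^2w^2 + 2304v^3w − 336w^3 + 192vw^2 + 196w^2 − 112vw − 2688vw + 1536v^2 − 3024v^2w + 1728v^3 + 336w − 192v    [distributive law]
= 3024vw^3 − 5760v^2w^2 − 1124vw^2 − 2272v^2w + 2304v^3w − 336w^3 + 196w^2 − 2800vw + 1536v^2 + 1728v^3 + 336w − 192v    [combine like terms]

3024vw^3 − 5760v^2w^2 − 1124vw^2 − 2272v^2w + 2304v^3w − 336w^3 + 196w^2 − 2800vw + 1536v^2 + 1728v^3 + 336w − 192v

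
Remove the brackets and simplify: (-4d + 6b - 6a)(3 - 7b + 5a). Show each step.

(-4d + 6b - 6a)(3 - 7b + 5a)
= -12d + 28bd - 20ad + 18b - 42b² + 30ab - 18a + 42ab - 30a²    [distributive law]
= -12d + 28bd - 20ad + 18b - 42b² + 72ab - 18a - 30a²    [combine like terms]

-12d + 28bd - 20ad + 18b - 42b² + 72ab - 18a - 30a²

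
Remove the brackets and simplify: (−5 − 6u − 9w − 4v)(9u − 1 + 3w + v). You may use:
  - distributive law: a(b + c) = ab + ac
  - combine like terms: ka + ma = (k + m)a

(−5 − 6u − 9w − 4v)(9u − 1 + 3w + v)
= −45u + 5 − 15w − 5v − 54u² + 6u − 18uw − 6uv − 81uw + 9w − 27w² − 9vw − 36uv + 4v − 12vw − 4v²    [distributive law]
= −39u + 5 − 6w − v − 54u² − 99uw − 42uv − 27w² − 21vw − 4v²    [combine like terms]

−39u + 5 − 6w − v − 54u² − 99uw − 42uv − 27w² − 21vw − 4v²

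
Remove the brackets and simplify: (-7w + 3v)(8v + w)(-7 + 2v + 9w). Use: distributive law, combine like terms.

371vw + 110v^2w - 491vw^2 + 49w^2 - 63w^3 - 168v^2 + 48v^3

(-7w + 3v)(8v + w)(-7 + 2v + 9w)
= (-56vw - 7w^2 + 24v^2 + 3vw)(-7 + 2v + 9w)    [distributive law]
= (-53vw - 7w^2 + 24v^2)(-7 + 2v + 9w)    [combine like terms]
= 371vw - 106v^2w - 477vw^2 + 49w^2 - 14vw^2 - 63w^3 - 168v^2 + 48v^3 + 216v^2w    [distributive law]
= 371vw + 110v^2w - 491vw^2 + 49w^2 - 63w^3 - 168v^2 + 48v^3    [combine like terms]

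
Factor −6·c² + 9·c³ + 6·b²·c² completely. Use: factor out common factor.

−6·c² + 9·c³ + 6·b²·c²
= 3(−2·c² + 3·c³ + 2·b²·c²)    [factor out 3]
= 3·c²(−2 + 3·c + 2·b²)    [factor out c²]

3·c²(−2 + 3·c + 2·b²)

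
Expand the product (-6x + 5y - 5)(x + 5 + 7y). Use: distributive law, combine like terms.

(-6x + 5y - 5)(x + 5 + 7y)
= -6x^2 - 30x - 42xy + 5xy + 25y + 35y^2 - 5x - 25 - 35y    [distributive law]
= -6x^2 - 35x - 37xy - 10y + 35y^2 - 25    [combine like terms]

-6x^2 - 35x - 37xy - 10y + 35y^2 - 25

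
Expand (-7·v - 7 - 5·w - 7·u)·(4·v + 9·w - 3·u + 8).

(-7·v - 7 - 5·w - 7·u)·(4·v + 9·w - 3·u + 8)
= -28·v^2 - 63·v·w + 21·u·v - 56·v - 28·v - 63·w + 21·u - 56 - 20·v·w - 45·w^2 + 15·u·w - 40·w - 28·u·v - 63·u·w + 21·u^2 - 56·u    [distributive law]
= -28·v^2 - 83·v·w - 7·u·v - 84·v - 103·w - 35·u - 56 - 45·w^2 - 48·u·w + 21·u^2    [combine like terms]

-28·v^2 - 83·v·w - 7·u·v - 84·v - 103·w - 35·u - 56 - 45·w^2 - 48·u·w + 21·u^2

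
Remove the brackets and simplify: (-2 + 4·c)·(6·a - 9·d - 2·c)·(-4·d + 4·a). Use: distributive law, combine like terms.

(-2 + 4·c)·(6·a - 9·d - 2·c)·(-4·d + 4·a)
= (-12·a + 18·d + 4·c + 24·a·c - 36·c·d - 8·c^2)·(-4·d + 4·a)    [distributive law]
= 48·a·d - 48·a^2 - 72·d^2 + 72·a·d - 16·c·d + 16·a·c - 96·a·c·d + 96·a^2·c + 144·c·d^2 - 144·a·c·d + 32·c^2·d - 32·a·c^2    [distributive law]
= 120·a·d - 48·a^2 - 72·d^2 - 16·c·d + 16·a·c - 240·a·c·d + 96·a^2·c + 144·c·d^2 + 32·c^2·d - 32·a·c^2    [combine like terms]

120·a·d - 48·a^2 - 72·d^2 - 16·c·d + 16·a·c - 240·a·c·d + 96·a^2·c + 144·c·d^2 + 32·c^2·d - 32·a·c^2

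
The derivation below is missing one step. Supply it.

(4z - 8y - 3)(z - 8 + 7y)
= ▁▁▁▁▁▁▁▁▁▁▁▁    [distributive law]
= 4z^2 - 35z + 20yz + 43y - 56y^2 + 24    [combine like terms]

Applying distributive law to the line above:

4z^2 - 32z + 28yz - 8yz + 64y - 56y^2 - 3z + 24 - 21y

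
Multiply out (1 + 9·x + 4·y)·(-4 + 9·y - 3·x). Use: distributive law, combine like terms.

-4 - 7·y - 39·x + 69·x·y - 27·x^2 + 36·y^2

(1 + 9·x + 4·y)·(-4 + 9·y - 3·x)
= -4 + 9·y - 3·x - 36·x + 81·x·y - 27·x^2 - 16·y + 36·y^2 - 12·x·y    [distributive law]
= -4 - 7·y - 39·x + 69·x·y - 27·x^2 + 36·y^2    [combine like terms]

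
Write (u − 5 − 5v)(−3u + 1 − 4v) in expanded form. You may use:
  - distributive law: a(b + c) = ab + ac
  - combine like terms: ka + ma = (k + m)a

−3u^2 + 16u + 11uv − 5 + 15v + 20v^2

(u − 5 − 5v)(−3u + 1 − 4v)
= −3u^2 + u − 4uv + 15u − 5 + 20v + 15uv − 5v + 20v^2    [distributive law]
= −3u^2 + 16u + 11uv − 5 + 15v + 20v^2    [combine like terms]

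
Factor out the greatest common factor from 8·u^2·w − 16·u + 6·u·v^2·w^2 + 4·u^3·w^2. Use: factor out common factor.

2·u(4·u·w − 8 + 3·v^2·w^2 + 2·u^2·w^2)

8·u^2·w − 16·u + 6·u·v^2·w^2 + 4·u^3·w^2
= 2(4·u^2·w − 8·u + 3·u·v^2·w^2 + 2·u^3·w^2)    [factor out 2]
= 2·u(4·u·w − 8 + 3·v^2·w^2 + 2·u^2·w^2)    [factor out u]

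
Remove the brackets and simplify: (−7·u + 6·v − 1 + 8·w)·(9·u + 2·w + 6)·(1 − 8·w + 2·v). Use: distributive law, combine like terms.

(−7·u + 6·v − 1 + 8·w)·(9·u + 2·w + 6)·(1 − 8·w + 2·v)
= (−63·u^2 − 14·u·w − 42·u + 54·u·v + 12·v·w + 36·v − 9·u − 2·w − 6 + 72·u·w + 16·w^2 + 48·w)·(1 − 8·w + 2·v)    [distributive law]
= (−63·u^2 + 58·u·w − 51·u + 54·u·v + 12·v·w + 36·v + 46·w − 6 + 16·w^2)·(1 − 8·w + 2·v)    [combine like terms]
= −63·u^2 + 504·u^2·w − 126·u^2·v + 58·u·w − 464·u·w^2 + 116·u·v·w − 51·u + 408·u·w − 102·u·v + 54·u·v − 432·u·v·w + 108·u·v^2 + 12·v·w − 96·v·w^2 + 24·v^2·w + 36·v − 288·v·w + 72·v^2 + 46·w − 368·w^2 + 92·v·w − 6 + 48·w − 12·v + 16·w^2 − 128·w^3 + 32·v·w^2    [distributive law]
= −63·u^2 + 504·u^2·w − 126·u^2·v + 466·u·w − 464·u·w^2 − 316·u·v·w − 51·u − 48·u·v + 108·u·v^2 − 184·v·w − 64·v·w^2 + 24·v^2·w + 24·v + 72·v^2 + 94·w − 352·w^2 − 6 − 128·w^3    [combine like terms]

−63·u^2 + 504·u^2·w − 126·u^2·v + 466·u·w − 464·u·w^2 − 316·u·v·w − 51·u − 48·u·v + 108·u·v^2 − 184·v·w − 64·v·w^2 + 24·v^2·w + 24·v + 72·v^2 + 94·w − 352·w^2 − 6 − 128·w^3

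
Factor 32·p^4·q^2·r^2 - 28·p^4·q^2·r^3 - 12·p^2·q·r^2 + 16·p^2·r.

4·p^2·r(8·p^2·q^2·r - 7·p^2·q^2·r^2 - 3·q·r + 4)

32·p^4·q^2·r^2 - 28·p^4·q^2·r^3 - 12·p^2·q·r^2 + 16·p^2·r
= 4(8·p^4·q^2·r^2 - 7·p^4·q^2·r^3 - 3·p^2·q·r^2 + 4·p^2·r)    [factor out 4]
= 4·p^2·r(8·p^2·q^2·r - 7·p^2·q^2·r^2 - 3·q·r + 4)    [factor out p^2·r]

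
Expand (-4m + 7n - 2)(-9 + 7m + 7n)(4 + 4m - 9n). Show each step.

160m - 24m^2 - 422mn - 112m^3 + 336m^2n + 7mn^2 - 470n + 889n^2 - 441n^3 + 72

(-4m + 7n - 2)(-9 + 7m + 7n)(4 + 4m - 9n)
= (36m - 28m^2 - 28mn - 63n + 49mn + 49n^2 + 18 - 14m - 14n)(4 + 4m - 9n)    [distributive law]
= (22m - 28m^2 + 21mn - 77n + 49n^2 + 18)(4 + 4m - 9n)    [combine like terms]
= 88m + 88m^2 - 198mn - 112m^2 - 112m^3 + 252m^2n + 84mn + 84m^2n - 189mn^2 - 308n - 308mn + 693n^2 + 196n^2 + 196mn^2 - 441n^3 + 72 + 72m - 162n    [distributive law]
= 160m - 24m^2 - 422mn - 112m^3 + 336m^2n + 7mn^2 - 470n + 889n^2 - 441n^3 + 72    [combine like terms]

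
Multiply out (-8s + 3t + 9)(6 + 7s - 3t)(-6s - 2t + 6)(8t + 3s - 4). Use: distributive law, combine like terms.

(-8s + 3t + 9)(6 + 7s - 3t)(-6s - 2t + 6)(8t + 3s - 4)
= (-48s - 56s^2 + 24st + 18t + 21st - 9t^2 + 54 + 63s - 27t)(-6s - 2t + 6)(8t + 3s - 4)    [distributive law]
= (15s - 56s^2 + 45st - 9t - 9t^2 + 54)(-6s - 2t + 6)(8t + 3s - 4)    [combine like terms]
= (-90s^2 - 30st + 90s + 336s^3 + 112s^2t - 336s^2 - 270s^2t - 90st^2 + 270st + 54st + 18t^2 - 54t + 54st^2 + 18t^3 - 54t^2 - 324s - 108t + 324)(8t + 3s - 4)    [distributive law]
= (-426s^2 + 294st - 234s + 336s^3 - 158s^2t - 36st^2 - 36t^2 - 162t + 18t^3 + 324)(8t + 3s - 4)    [combine like terms]
= -3408s^2t - 1278s^3 + 1704s^2 + 2352st^2 + 882s^2t - 1176st - 1872st - 702s^2 + 936s + 2688s^3t + 1008s^4 - 1344s^3 - 1264s^2t^2 - 474s^3t + 632s^2t - 288st^3 - 108s^2t^2 + 144st^2 - 288t^3 - 108st^2 + 144t^2 - 1296t^2 - 486st + 648t + 144t^4 + 54st^3 - 72t^3 + 2592t + 972s - 1296    [distributive law]
= -1894s^2t - 2622s^3 + 1002s^2 + 2388st^2 - 3534st + 1908s + 2214s^3t + 1008s^4 - 1372s^2t^2 - 234st^3 - 360t^3 - 1152t^2 + 3240t + 144t^4 - 1296    [combine like terms]

-1894s^2t - 2622s^3 + 1002s^2 + 2388st^2 - 3534st + 1908s + 2214s^3t + 1008s^4 - 1372s^2t^2 - 234st^3 - 360t^3 - 1152t^2 + 3240t + 144t^4 - 1296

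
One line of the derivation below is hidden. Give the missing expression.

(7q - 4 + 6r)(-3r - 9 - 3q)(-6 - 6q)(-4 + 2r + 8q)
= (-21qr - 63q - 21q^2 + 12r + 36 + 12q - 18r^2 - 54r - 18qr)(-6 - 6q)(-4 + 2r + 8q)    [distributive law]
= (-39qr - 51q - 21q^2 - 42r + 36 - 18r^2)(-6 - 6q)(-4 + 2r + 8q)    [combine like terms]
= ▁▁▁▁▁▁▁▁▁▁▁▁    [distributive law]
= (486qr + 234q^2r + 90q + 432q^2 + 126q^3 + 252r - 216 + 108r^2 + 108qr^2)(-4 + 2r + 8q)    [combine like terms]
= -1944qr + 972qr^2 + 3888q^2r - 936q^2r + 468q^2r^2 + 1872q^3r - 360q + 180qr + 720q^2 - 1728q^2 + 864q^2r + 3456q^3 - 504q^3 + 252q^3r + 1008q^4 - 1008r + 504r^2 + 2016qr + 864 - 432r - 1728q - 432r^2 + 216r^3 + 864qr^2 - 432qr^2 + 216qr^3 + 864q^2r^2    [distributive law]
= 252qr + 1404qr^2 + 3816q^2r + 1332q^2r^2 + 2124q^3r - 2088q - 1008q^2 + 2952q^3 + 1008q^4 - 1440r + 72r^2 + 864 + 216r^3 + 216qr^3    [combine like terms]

By distributive law:

(234qr + 234q^2r + 306q + 306q^2 + 126q^2 + 126q^3 + 252r + 252qr - 216 - 216q + 108r^2 + 108qr^2)(-4 + 2r + 8q)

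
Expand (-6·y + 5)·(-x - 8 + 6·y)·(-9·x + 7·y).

-54·x^2·y + 366·x·y^2 - 737·x·y + 546·y^2 - 252·y^3 + 45·x^2 + 360·x - 280·y

(-6·y + 5)·(-x - 8 + 6·y)·(-9·x + 7·y)
= (6·x·y + 48·y - 36·y^2 - 5·x - 40 + 30·y)·(-9·x + 7·y)    [distributive law]
= (6·x·y + 78·y - 36·y^2 - 5·x - 40)·(-9·x + 7·y)    [combine like terms]
= -54·x^2·y + 42·x·y^2 - 702·x·y + 546·y^2 + 324·x·y^2 - 252·y^3 + 45·x^2 - 35·x·y + 360·x - 280·y    [distributive law]
= -54·x^2·y + 366·x·y^2 - 737·x·y + 546·y^2 - 252·y^3 + 45·x^2 + 360·x - 280·y    [combine like terms]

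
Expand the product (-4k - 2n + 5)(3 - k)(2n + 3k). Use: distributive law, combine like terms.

(-4k - 2n + 5)(3 - k)(2n + 3k)
= (-12k + 4k^2 - 6n + 2kn + 15 - 5k)(2n + 3k)    [distributive law]
= (-17k + 4k^2 - 6n + 2kn + 15)(2n + 3k)    [combine like terms]
= -34kn - 51k^2 + 8k^2n + 12k^3 - 12n^2 - 18kn + 4kn^2 + 6k^2n + 30n + 45k    [distributive law]
= -52kn - 51k^2 + 14k^2n + 12k^3 - 12n^2 + 4kn^2 + 30n + 45k    [combine like terms]

-52kn - 51k^2 + 14k^2n + 12k^3 - 12n^2 + 4kn^2 + 30n + 45k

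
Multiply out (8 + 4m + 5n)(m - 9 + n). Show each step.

-28m - 72 - 37n + 4m^2 + 9mn + 5n^2

(8 + 4m + 5n)(m - 9 + n)
= 8m - 72 + 8n + 4m^2 - 36m + 4mn + 5mn - 45n + 5n^2    [distributive law]
= -28m - 72 - 37n + 4m^2 + 9mn + 5n^2    [combine like terms]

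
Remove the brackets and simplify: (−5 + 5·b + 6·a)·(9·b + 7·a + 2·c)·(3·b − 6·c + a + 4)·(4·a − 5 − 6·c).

(−5 + 5·b + 6·a)·(9·b + 7·a + 2·c)·(3·b − 6·c + a + 4)·(4·a − 5 − 6·c)
= (−45·b − 35·a − 10·c + 45·b^2 + 35·a·b + 10·b·c + 54·a·b + 42·a^2 + 12·a·c)·(3·b − 6·c + a + 4)·(4·a − 5 − 6·c)    [distributive law]
= (−45·b − 35·a − 10·c + 45·b^2 + 89·a·b + 10·b·c + 42·a^2 + 12·a·c)·(3·b − 6·c + a + 4)·(4·a − 5 − 6·c)    [combine like terms]
= (−135·b^2 + 270·b·c − 45·a·b − 180·b − 105·a·b + 210·a·c − 35·a^2 − 140·a − 30·b·c + 60·c^2 − 10·a·c − 40·c + 135·b^3 − 270·b^2·c + 45·a·b^2 + 180·b^2 + 267·a·b^2 − 534·a·b·c + 89·a^2·b + 356·a·b + 30·b^2·c − 60·b·c^2 + 10·a·b·c + 40·b·c + 126·a^2·b − 252·a^2·c + 42·a^3 + 168·a^2 + 36·a·b·c − 72·a·c^2 + 12·a^2·c + 48·a·c)·(4·a − 5 − 6·c)    [distributive law]
= (45·b^2 + 280·b·c + 206·a·b − 180·b + 248·a·c + 133·a^2 − 140·a + 60·c^2 − 40·c + 135·b^3 − 240·b^2·c + 312·a·b^2 − 488·a·b·c + 215·a^2·b − 60·b·c^2 − 240·a^2·c + 42·a^3 − 72·a·c^2)·(4·a − 5 − 6·c)    [combine like terms]
= 180·a·b^2 − 225·b^2 − 270·b^2·c + 1120·a·b·c − 1400·b·c − 1680·b·c^2 + 824·a^2·b − 1030·a·b − 1236·a·b·c − 720·a·b + 900·b + 1080·b·c + 992·a^2·c − 1240·a·c − 1488·a·c^2 + 532·a^3 − 665·a^2 − 798·a^2·c − 560·a^2 + 700·a + 840·a·c + 240·a·c^2 − 300·c^2 − 360·c^3 − 160·a·c + 200·c + 240·c^2 + 540·a·b^3 − 675·b^3 − 810·b^3·c − 960·a·b^2·c + 1200·b^2·c + 1440·b^2·c^2 + 1248·a^2·b^2 − 1560·a·b^2 − 1872·a·b^2·c − 1952·a^2·b·c + 2440·a·b·c + 2928·a·b·c^2 + 860·a^3·b − 1075·a^2·b − 1290·a^2·b·c − 240·a·b·c^2 + 300·b·c^2 + 360·b·c^3 − 960·a^3·c + 1200·a^2·c + 1440·a^2·c^2 + 168·a^4 − 210·a^3 − 252·a^3·c − 288·a^2·c^2 + 360·a·c^2 + 432·a·c^3    [distributive law]
= −1380·a·b^2 − 225·b^2 + 930·b^2·c + 2324·a·b·c − 320·b·c − 1380·b·c^2 − 251·a^2·b − 1750·a·b + 900·b + 1394·a^2·c − 560·a·c − 888·a·c^2 + 322·a^3 − 1225·a^2 + 700·a − 60·c^2 − 360·c^3 + 200·c + 540·a·b^3 − 675·b^3 − 810·b^3·c − 2832·a·b^2·c + 1440·b^2·c^2 + 1248·a^2·b^2 − 3242·a^2·b·c + 2688·a·b·c^2 + 860·a^3·b + 360·b·c^3 − 1212·a^3·c + 1152·a^2·c^2 + 168·a^4 + 432·a·c^3    [combine like terms]

−1380·a·b^2 − 225·b^2 + 930·b^2·c + 2324·a·b·c − 320·b·c − 1380·b·c^2 − 251·a^2·b − 1750·a·b + 900·b + 1394·a^2·c − 560·a·c − 888·a·c^2 + 322·a^3 − 1225·a^2 + 700·a − 60·c^2 − 360·c^3 + 200·c + 540·a·b^3 − 675·b^3 − 810·b^3·c − 2832·a·b^2·c + 1440·b^2·c^2 + 1248·a^2·b^2 − 3242·a^2·b·c + 2688·a·b·c^2 + 860·a^3·b + 360·b·c^3 − 1212·a^3·c + 1152·a^2·c^2 + 168·a^4 + 432·a·c^3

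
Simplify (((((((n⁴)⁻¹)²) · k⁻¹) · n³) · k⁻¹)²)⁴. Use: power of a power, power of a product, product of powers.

(((((((n⁴)⁻¹)²) · k⁻¹) · n³) · k⁻¹)²)⁴
= ((((((n⁴)⁻¹)²) · k⁻¹) · n³) · k⁻¹)⁸    [power of a power]
= ((((((n⁴)⁻¹)²) · k⁻¹) · n³)⁸) · ((k⁻¹)⁸)    [power of a product]
= ((((((n⁴)⁻¹)²) · k⁻¹)⁸) · ((n³)⁸)) · ((k⁻¹)⁸)    [power of a product]
= ((((((n⁴)⁻¹)²)⁸) · ((k⁻¹)⁸)) · ((n³)⁸)) · ((k⁻¹)⁸)    [power of a product]
= (((((n⁴)⁻¹)¹⁶) · ((k⁻¹)⁸)) · ((n³)⁸)) · ((k⁻¹)⁸)    [power of a power]
= ((((n⁴)⁻¹⁶) · ((k⁻¹)⁸)) · ((n³)⁸)) · ((k⁻¹)⁸)    [power of a power]
= ((n⁻⁶⁴ · ((k⁻¹)⁸)) · ((n³)⁸)) · ((k⁻¹)⁸)    [power of a power]
= ((n⁻⁶⁴ · k⁻⁸) · ((n³)⁸)) · ((k⁻¹)⁸)    [power of a power]
= ((n⁻⁶⁴ · k⁻⁸) · n²⁴) · ((k⁻¹)⁸)    [power of a power]
= ((n⁻⁶⁴ · k⁻⁸) · n²⁴) · k⁻⁸    [power of a power]
= k⁻¹⁶n⁻⁴⁰    [product of powers]

k⁻¹⁶n⁻⁴⁰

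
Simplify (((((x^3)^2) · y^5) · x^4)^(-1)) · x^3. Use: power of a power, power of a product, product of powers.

(((((x^3)^2) · y^5) · x^4)^(-1)) · x^3
= (((((x^3)^2) · y^5)^(-1)) · ((x^4)^(-1))) · x^3    [power of a product]
= (((((x^3)^2)^(-1)) · ((y^5)^(-1))) · ((x^4)^(-1))) · x^3    [power of a product]
= ((((x^3)^(-2)) · ((y^5)^(-1))) · ((x^4)^(-1))) · x^3    [power of a power]
= ((x^(-6) · ((y^5)^(-1))) · ((x^4)^(-1))) · x^3    [power of a power]
= ((x^(-6) · y^(-5)) · ((x^4)^(-1))) · x^3    [power of a power]
= ((x^(-6) · y^(-5)) · x^(-4)) · x^3    [power of a power]
= x^(-7)y^(-5)    [product of powers]

x^(-7)y^(-5)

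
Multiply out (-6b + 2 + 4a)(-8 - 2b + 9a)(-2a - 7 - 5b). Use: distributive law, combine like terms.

416ab - 228b - 304b² + 286ab² - 60b³ - 56a²b + 130a + 112 - 224a² - 72a³

(-6b + 2 + 4a)(-8 - 2b + 9a)(-2a - 7 - 5b)
= (48b + 12b² - 54ab - 16 - 4b + 18a - 32a - 8ab + 36a²)(-2a - 7 - 5b)    [distributive law]
= (44b + 12b² - 62ab - 16 - 14a + 36a²)(-2a - 7 - 5b)    [combine like terms]
= -88ab - 308b - 220b² - 24ab² - 84b² - 60b³ + 124a²b + 434ab + 310ab² + 32a + 112 + 80b + 28a² + 98a + 70ab - 72a³ - 252a² - 180a²b    [distributive law]
= 416ab - 228b - 304b² + 286ab² - 60b³ - 56a²b + 130a + 112 - 224a² - 72a³    [combine like terms]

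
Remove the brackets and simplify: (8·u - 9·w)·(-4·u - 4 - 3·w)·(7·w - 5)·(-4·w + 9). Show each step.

896·u^2·w^2 - 2656·u^2·w + 1440·u^2 + 1892·u·w^2 - 3196·u·w + 1440·u - 336·u·w^3 + 1233·w^3 + 1773·w^2 - 1620·w - 756·w^4

(8·u - 9·w)·(-4·u - 4 - 3·w)·(7·w - 5)·(-4·w + 9)
= (-32·u^2 - 32·u - 24·u·w + 36·u·w + 36·w + 27·w^2)·(7·w - 5)·(-4·w + 9)    [distributive law]
= (-32·u^2 - 32·u + 12·u·w + 36·w + 27·w^2)·(7·w - 5)·(-4·w + 9)    [combine like terms]
= (-224·u^2·w + 160·u^2 - 224·u·w + 160·u + 84·u·w^2 - 60·u·w + 252·w^2 - 180·w + 189·w^3 - 135·w^2)·(-4·w + 9)    [distributive law]
= (-224·u^2·w + 160·u^2 - 284·u·w + 160·u + 84·u·w^2 + 117·w^2 - 180·w + 189·w^3)·(-4·w + 9)    [combine like terms]
= 896·u^2·w^2 - 2016·u^2·w - 640·u^2·w + 1440·u^2 + 1136·u·w^2 - 2556·u·w - 640·u·w + 1440·u - 336·u·w^3 + 756·u·w^2 - 468·w^3 + 1053·w^2 + 720·w^2 - 1620·w - 756·w^4 + 1701·w^3    [distributive law]
= 896·u^2·w^2 - 2656·u^2·w + 1440·u^2 + 1892·u·w^2 - 3196·u·w + 1440·u - 336·u·w^3 + 1233·w^3 + 1773·w^2 - 1620·w - 756·w^4    [combine like terms]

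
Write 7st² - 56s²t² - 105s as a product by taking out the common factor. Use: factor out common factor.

7st² - 56s²t² - 105s
= 7(st² - 8s²t² - 15s)    [factor out 7]
= 7s(t² - 8st² - 15)    [factor out s]

7s(t² - 8st² - 15)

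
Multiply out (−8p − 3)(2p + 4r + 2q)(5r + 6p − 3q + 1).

(−8p − 3)(2p + 4r + 2q)(5r + 6p − 3q + 1)
= (−16p² − 32pr − 16pq − 6p − 12r − 6q)(5r + 6p − 3q + 1)    [distributive law]
= −80p²r − 96p³ + 48p²q − 16p² − 160pr² − 192p²r + 96pqr − 32pr − 80pqr − 96p²q + 48pq² − 16pq − 30pr − 36p² + 18pq − 6p − 60r² − 72pr + 36qr − 12r − 30qr − 36pq + 18q² − 6q    [distributive law]
= −272p²r − 96p³ − 48p²q − 52p² − 160pr² + 16pqr − 134pr + 48pq² − 34pq − 6p − 60r² + 6qr − 12r + 18q² − 6q    [combine like terms]

−272p²r − 96p³ − 48p²q − 52p² − 160pr² + 16pqr − 134pr + 48pq² − 34pq − 6p − 60r² + 6qr − 12r + 18q² − 6q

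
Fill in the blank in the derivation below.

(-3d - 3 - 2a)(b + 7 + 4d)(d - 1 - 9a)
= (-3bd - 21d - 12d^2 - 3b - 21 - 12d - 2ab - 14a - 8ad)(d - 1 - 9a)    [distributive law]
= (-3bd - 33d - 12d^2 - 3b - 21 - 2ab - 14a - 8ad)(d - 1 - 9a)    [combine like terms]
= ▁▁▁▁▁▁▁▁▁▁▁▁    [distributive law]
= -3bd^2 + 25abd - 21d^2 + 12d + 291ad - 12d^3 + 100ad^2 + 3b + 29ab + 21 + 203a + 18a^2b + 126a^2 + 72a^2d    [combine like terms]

By distributive law:

-3bd^2 + 3bd + 27abd - 33d^2 + 33d + 297ad - 12d^3 + 12d^2 + 108ad^2 - 3bd + 3b + 27ab - 21d + 21 + 189a - 2abd + 2ab + 18a^2b - 14ad + 14a + 126a^2 - 8ad^2 + 8ad + 72a^2d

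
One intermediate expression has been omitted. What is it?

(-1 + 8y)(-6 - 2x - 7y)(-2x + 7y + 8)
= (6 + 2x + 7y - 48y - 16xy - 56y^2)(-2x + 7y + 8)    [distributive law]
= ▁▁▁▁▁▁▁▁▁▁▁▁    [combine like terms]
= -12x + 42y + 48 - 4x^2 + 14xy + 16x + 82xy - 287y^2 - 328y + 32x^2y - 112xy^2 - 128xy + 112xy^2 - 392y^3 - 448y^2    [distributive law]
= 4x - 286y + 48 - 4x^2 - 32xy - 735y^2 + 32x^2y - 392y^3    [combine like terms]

After combine like terms, the bracketed line is:

(6 + 2x - 41y - 16xy - 56y^2)(-2x + 7y + 8)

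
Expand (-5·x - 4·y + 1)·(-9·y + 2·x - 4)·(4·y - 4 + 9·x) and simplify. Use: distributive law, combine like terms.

472·x·y^2 + 3·x·y + 293·x^2·y + 238·x^2 - 90·x^3 - 124·x + 144·y^3 - 116·y^2 - 44·y + 16

(-5·x - 4·y + 1)·(-9·y + 2·x - 4)·(4·y - 4 + 9·x)
= (45·x·y - 10·x^2 + 20·x + 36·y^2 - 8·x·y + 16·y - 9·y + 2·x - 4)·(4·y - 4 + 9·x)    [distributive law]
= (37·x·y - 10·x^2 + 22·x + 36·y^2 + 7·y - 4)·(4·y - 4 + 9·x)    [combine like terms]
= 148·x·y^2 - 148·x·y + 333·x^2·y - 40·x^2·y + 40·x^2 - 90·x^3 + 88·x·y - 88·x + 198·x^2 + 144·y^3 - 144·y^2 + 324·x·y^2 + 28·y^2 - 28·y + 63·x·y - 16·y + 16 - 36·x    [distributive law]
= 472·x·y^2 + 3·x·y + 293·x^2·y + 238·x^2 - 90·x^3 - 124·x + 144·y^3 - 116·y^2 - 44·y + 16    [combine like terms]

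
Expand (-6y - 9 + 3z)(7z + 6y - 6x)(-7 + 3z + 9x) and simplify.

6yz - 72yz^2 - 108xyz + 252y^2 - 108y^2z - 324xy^2 - 738xy + 324x^2y + 441z - 336z^2 - 279xz + 378y - 378x + 486x^2 + 63z^3 + 135xz^2 - 162x^2z

(-6y - 9 + 3z)(7z + 6y - 6x)(-7 + 3z + 9x)
= (-42yz - 36y^2 + 36xy - 63z - 54y + 54x + 21z^2 + 18yz - 18xz)(-7 + 3z + 9x)    [distributive law]
= (-24yz - 36y^2 + 36xy - 63z - 54y + 54x + 21z^2 - 18xz)(-7 + 3z + 9x)    [combine like terms]
= 168yz - 72yz^2 - 216xyz + 252y^2 - 108y^2z - 324xy^2 - 252xy + 108xyz + 324x^2y + 441z - 189z^2 - 567xz + 378y - 162yz - 486xy - 378x + 162xz + 486x^2 - 147z^2 + 63z^3 + 189xz^2 + 126xz - 54xz^2 - 162x^2z    [distributive law]
= 6yz - 72yz^2 - 108xyz + 252y^2 - 108y^2z - 324xy^2 - 738xy + 324x^2y + 441z - 336z^2 - 279xz + 378y - 378x + 486x^2 + 63z^3 + 135xz^2 - 162x^2z    [combine like terms]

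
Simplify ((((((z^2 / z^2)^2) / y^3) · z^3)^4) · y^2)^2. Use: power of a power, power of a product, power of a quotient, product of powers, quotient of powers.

((((((z^2 / z^2)^2) / y^3) · z^3)^4) · y^2)^2
= ((((((z^2 / z^2)^2) / y^3) · z^3)^4)^2) · ((y^2)^2)    [power of a product]
= (((((z^2 / z^2)^2) / y^3) · z^3)^8) · ((y^2)^2)    [power of a power]
= (((((z^2 / z^2)^2) / y^3)^8) · ((z^3)^8)) · ((y^2)^2)    [power of a product]
= (((((z^2 / z^2)^2)^8) / ((y^3)^8)) · ((z^3)^8)) · ((y^2)^2)    [power of a quotient]
= ((((z^2 / z^2)^16) / ((y^3)^8)) · ((z^3)^8)) · ((y^2)^2)    [power of a power]
= (((((z^2)^16) / ((z^2)^16)) / ((y^3)^8)) · ((z^3)^8)) · ((y^2)^2)    [power of a quotient]
= (((z^32 / ((z^2)^16)) / ((y^3)^8)) · ((z^3)^8)) · ((y^2)^2)    [power of a power]
= (((z^32 / z^32) / ((y^3)^8)) · ((z^3)^8)) · ((y^2)^2)    [power of a power]
= ((z^0 / ((y^3)^8)) · ((z^3)^8)) · ((y^2)^2)    [quotient of powers]
= ((z^0 / y^24) · ((z^3)^8)) · ((y^2)^2)    [power of a power]
= ((z^0 / y^24) · z^24) · ((y^2)^2)    [power of a power]
= ((z^0 / y^24) · z^24) · y^4    [power of a power]
= y^(-20)z^24    [quotient of powers; product of powers]

y^(-20)z^24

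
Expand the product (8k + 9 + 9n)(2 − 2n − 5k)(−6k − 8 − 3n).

494k² + 124k + 575kn + 486k²n + 291kn² + 240k³ − 144 − 54n + 144n² + 54n³

(8k + 9 + 9n)(2 − 2n − 5k)(−6k − 8 − 3n)
= (16k − 16kn − 40k² + 18 − 18n − 45k + 18n − 18n² − 45kn)(−6k − 8 − 3n)    [distributive law]
= (−29k − 61kn − 40k² + 18 − 18n²)(−6k − 8 − 3n)    [combine like terms]
= 174k² + 232k + 87kn + 366k²n + 488kn + 183kn² + 240k³ + 320k² + 120k²n − 108k − 144 − 54n + 108kn² + 144n² + 54n³    [distributive law]
= 494k² + 124k + 575kn + 486k²n + 291kn² + 240k³ − 144 − 54n + 144n² + 54n³    [combine like terms]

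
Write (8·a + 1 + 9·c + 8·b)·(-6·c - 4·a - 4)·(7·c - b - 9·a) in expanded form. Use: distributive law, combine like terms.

(8·a + 1 + 9·c + 8·b)·(-6·c - 4·a - 4)·(7·c - b - 9·a)
= (-48·a·c - 32·a^2 - 32·a - 6·c - 4·a - 4 - 54·c^2 - 36·a·c - 36·c - 48·b·c - 32·a·b - 32·b)·(7·c - b - 9·a)    [distributive law]
= (-84·a·c - 32·a^2 - 36·a - 42·c - 4 - 54·c^2 - 48·b·c - 32·a·b - 32·b)·(7·c - b - 9·a)    [combine like terms]
= -588·a·c^2 + 84·a·b·c + 756·a^2·c - 224·a^2·c + 32·a^2·b + 288·a^3 - 252·a·c + 36·a·b + 324·a^2 - 294·c^2 + 42·b·c + 378·a·c - 28·c + 4·b + 36·a - 378·c^3 + 54·b·c^2 + 486·a·c^2 - 336·b·c^2 + 48·b^2·c + 432·a·b·c - 224·a·b·c + 32·a·b^2 + 288·a^2·b - 224·b·c + 32·b^2 + 288·a·b    [distributive law]
= -102·a·c^2 + 292·a·b·c + 532·a^2·c + 320·a^2·b + 288·a^3 + 126·a·c + 324·a·b + 324·a^2 - 294·c^2 - 182·b·c - 28·c + 4·b + 36·a - 378·c^3 - 282·b·c^2 + 48·b^2·c + 32·a·b^2 + 32·b^2    [combine like terms]

-102·a·c^2 + 292·a·b·c + 532·a^2·c + 320·a^2·b + 288·a^3 + 126·a·c + 324·a·b + 324·a^2 - 294·c^2 - 182·b·c - 28·c + 4·b + 36·a - 378·c^3 - 282·b·c^2 + 48·b^2·c + 32·a·b^2 + 32·b^2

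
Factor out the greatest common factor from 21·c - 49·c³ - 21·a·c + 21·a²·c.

7·c(3 - 7·c² - 3·a + 3·a²)

21·c - 49·c³ - 21·a·c + 21·a²·c
= 7(3·c - 7·c³ - 3·a·c + 3·a²·c)    [factor out 7]
= 7·c(3 - 7·c² - 3·a + 3·a²)    [factor out c]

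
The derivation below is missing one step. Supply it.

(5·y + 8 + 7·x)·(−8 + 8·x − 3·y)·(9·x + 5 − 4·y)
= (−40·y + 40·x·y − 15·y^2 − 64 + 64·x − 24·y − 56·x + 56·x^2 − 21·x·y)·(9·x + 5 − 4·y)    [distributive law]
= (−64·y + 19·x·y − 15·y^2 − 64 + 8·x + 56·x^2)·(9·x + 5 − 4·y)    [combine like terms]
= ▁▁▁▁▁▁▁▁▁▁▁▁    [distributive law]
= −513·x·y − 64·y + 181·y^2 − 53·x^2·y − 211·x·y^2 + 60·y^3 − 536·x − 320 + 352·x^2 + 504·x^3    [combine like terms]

Applying distributive law to the line above:

−576·x·y − 320·y + 256·y^2 + 171·x^2·y + 95·x·y − 76·x·y^2 − 135·x·y^2 − 75·y^2 + 60·y^3 − 576·x − 320 + 256·y + 72·x^2 + 40·x − 32·x·y + 504·x^3 + 280·x^2 − 224·x^2·y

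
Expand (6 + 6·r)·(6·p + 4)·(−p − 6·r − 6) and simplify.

(6 + 6·r)·(6·p + 4)·(−p − 6·r − 6)
= (36·p + 24 + 36·p·r + 24·r)·(−p − 6·r − 6)    [distributive law]
= −36·p² − 216·p·r − 216·p − 24·p − 144·r − 144 − 36·p²·r − 216·p·r² − 216·p·r − 24·p·r − 144·r² − 144·r    [distributive law]
= −36·p² − 456·p·r − 240·p − 288·r − 144 − 36·p²·r − 216·p·r² − 144·r²    [combine like terms]

−36·p² − 456·p·r − 240·p − 288·r − 144 − 36·p²·r − 216·p·r² − 144·r²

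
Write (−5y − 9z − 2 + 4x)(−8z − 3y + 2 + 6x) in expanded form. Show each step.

67yz + 15y^2 − 4y − 42xy + 72z^2 − 2z − 86xz − 4 − 4x + 24x^2

(−5y − 9z − 2 + 4x)(−8z − 3y + 2 + 6x)
= 40yz + 15y^2 − 10y − 30xy + 72z^2 + 27yz − 18z − 54xz + 16z + 6y − 4 − 12x − 32xz − 12xy + 8x + 24x^2    [distributive law]
= 67yz + 15y^2 − 4y − 42xy + 72z^2 − 2z − 86xz − 4 − 4x + 24x^2    [combine like terms]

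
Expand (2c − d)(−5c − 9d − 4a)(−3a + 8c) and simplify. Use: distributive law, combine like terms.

−34ac^2 − 80c^3 + 71acd − 104c^2d + 24a^2c − 27ad^2 + 72cd^2 − 12a^2d

(2c − d)(−5c − 9d − 4a)(−3a + 8c)
= (−10c^2 − 18cd − 8ac + 5cd + 9d^2 + 4ad)(−3a + 8c)    [distributive law]
= (−10c^2 − 13cd − 8ac + 9d^2 + 4ad)(−3a + 8c)    [combine like terms]
= 30ac^2 − 80c^3 + 39acd − 104c^2d + 24a^2c − 64ac^2 − 27ad^2 + 72cd^2 − 12a^2d + 32acd    [distributive law]
= −34ac^2 − 80c^3 + 71acd − 104c^2d + 24a^2c − 27ad^2 + 72cd^2 − 12a^2d    [combine like terms]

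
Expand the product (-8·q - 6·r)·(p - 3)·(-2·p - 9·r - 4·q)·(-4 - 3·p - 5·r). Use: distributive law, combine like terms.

(-8·q - 6·r)·(p - 3)·(-2·p - 9·r - 4·q)·(-4 - 3·p - 5·r)
= (-8·p·q + 24·q - 6·p·r + 18·r)·(-2·p - 9·r - 4·q)·(-4 - 3·p - 5·r)    [distributive law]
= (16·p^2·q + 72·p·q·r + 32·p·q^2 - 48·p·q - 216·q·r - 96·q^2 + 12·p^2·r + 54·p·r^2 + 24·p·q·r - 36·p·r - 162·r^2 - 72·q·r)·(-4 - 3·p - 5·r)    [distributive law]
= (16·p^2·q + 96·p·q·r + 32·p·q^2 - 48·p·q - 288·q·r - 96·q^2 + 12·p^2·r + 54·p·r^2 - 36·p·r - 162·r^2)·(-4 - 3·p - 5·r)    [combine like terms]
= -64·p^2·q - 48·p^3·q - 80·p^2·q·r - 384·p·q·r - 288·p^2·q·r - 480·p·q·r^2 - 128·p·q^2 - 96·p^2·q^2 - 160·p·q^2·r + 192·p·q + 144·p^2·q + 240·p·q·r + 1152·q·r + 864·p·q·r + 1440·q·r^2 + 384·q^2 + 288·p·q^2 + 480·q^2·r - 48·p^2·r - 36·p^3·r - 60·p^2·r^2 - 216·p·r^2 - 162·p^2·r^2 - 270·p·r^3 + 144·p·r + 108·p^2·r + 180·p·r^2 + 648·r^2 + 486·p·r^2 + 810·r^3    [distributive law]
= 80·p^2·q - 48·p^3·q - 368·p^2·q·r + 720·p·q·r - 480·p·q·r^2 + 160·p·q^2 - 96·p^2·q^2 - 160·p·q^2·r + 192·p·q + 1152·q·r + 1440·q·r^2 + 384·q^2 + 480·q^2·r + 60·p^2·r - 36·p^3·r - 222·p^2·r^2 + 450·p·r^2 - 270·p·r^3 + 144·p·r + 648·r^2 + 810·r^3    [combine like terms]

80·p^2·q - 48·p^3·q - 368·p^2·q·r + 720·p·q·r - 480·p·q·r^2 + 160·p·q^2 - 96·p^2·q^2 - 160·p·q^2·r + 192·p·q + 1152·q·r + 1440·q·r^2 + 384·q^2 + 480·q^2·r + 60·p^2·r - 36·p^3·r - 222·p^2·r^2 + 450·p·r^2 - 270·p·r^3 + 144·p·r + 648·r^2 + 810·r^3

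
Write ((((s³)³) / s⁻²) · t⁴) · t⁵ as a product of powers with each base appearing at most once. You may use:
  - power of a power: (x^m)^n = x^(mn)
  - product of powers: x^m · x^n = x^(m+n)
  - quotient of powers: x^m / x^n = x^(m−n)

((((s³)³) / s⁻²) · t⁴) · t⁵
= ((s⁹ / s⁻²) · t⁴) · t⁵    [power of a power]
= (s¹¹ · t⁴) · t⁵    [quotient of powers]
= s¹¹t⁹    [product of powers]

s¹¹t⁹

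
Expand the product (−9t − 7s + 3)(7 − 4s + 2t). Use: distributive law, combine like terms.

(−9t − 7s + 3)(7 − 4s + 2t)
= −63t + 36st − 18t^2 − 49s + 28s^2 − 14st + 21 − 12s + 6t    [distributive law]
= −57t + 22st − 18t^2 − 61s + 28s^2 + 21    [combine like terms]

−57t + 22st − 18t^2 − 61s + 28s^2 + 21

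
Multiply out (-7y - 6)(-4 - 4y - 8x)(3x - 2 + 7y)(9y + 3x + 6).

7200xy^2 + 3444x^2y + 2256xy + 2424y^2 - 48y + 3948y^3 + 4872xy^3 + 2940x^2y^2 + 1764y^4 + 504x^3y + 792x^2 - 288x - 288 + 432x^3

(-7y - 6)(-4 - 4y - 8x)(3x - 2 + 7y)(9y + 3x + 6)
= (28y + 28y^2 + 56xy + 24 + 24y + 48x)(3x - 2 + 7y)(9y + 3x + 6)    [distributive law]
= (52y + 28y^2 + 56xy + 24 + 48x)(3x - 2 + 7y)(9y + 3x + 6)    [combine like terms]
= (156xy - 104y + 364y^2 + 84xy^2 - 56y^2 + 196y^3 + 168x^2y - 112xy + 392xy^2 + 72x - 48 + 168y + 144x^2 - 96x + 336xy)(9y + 3x + 6)    [distributive law]
= (380xy + 64y + 308y^2 + 476xy^2 + 196y^3 + 168x^2y - 24x - 48 + 144x^2)(9y + 3x + 6)    [combine like terms]
= 3420xy^2 + 1140x^2y + 2280xy + 576y^2 + 192xy + 384y + 2772y^3 + 924xy^2 + 1848y^2 + 4284xy^3 + 1428x^2y^2 + 2856xy^2 + 1764y^4 + 588xy^3 + 1176y^3 + 1512x^2y^2 + 504x^3y + 1008x^2y - 216xy - 72x^2 - 144x - 432y - 144x - 288 + 1296x^2y + 432x^3 + 864x^2    [distributive law]
= 7200xy^2 + 3444x^2y + 2256xy + 2424y^2 - 48y + 3948y^3 + 4872xy^3 + 2940x^2y^2 + 1764y^4 + 504x^3y + 792x^2 - 288x - 288 + 432x^3    [combine like terms]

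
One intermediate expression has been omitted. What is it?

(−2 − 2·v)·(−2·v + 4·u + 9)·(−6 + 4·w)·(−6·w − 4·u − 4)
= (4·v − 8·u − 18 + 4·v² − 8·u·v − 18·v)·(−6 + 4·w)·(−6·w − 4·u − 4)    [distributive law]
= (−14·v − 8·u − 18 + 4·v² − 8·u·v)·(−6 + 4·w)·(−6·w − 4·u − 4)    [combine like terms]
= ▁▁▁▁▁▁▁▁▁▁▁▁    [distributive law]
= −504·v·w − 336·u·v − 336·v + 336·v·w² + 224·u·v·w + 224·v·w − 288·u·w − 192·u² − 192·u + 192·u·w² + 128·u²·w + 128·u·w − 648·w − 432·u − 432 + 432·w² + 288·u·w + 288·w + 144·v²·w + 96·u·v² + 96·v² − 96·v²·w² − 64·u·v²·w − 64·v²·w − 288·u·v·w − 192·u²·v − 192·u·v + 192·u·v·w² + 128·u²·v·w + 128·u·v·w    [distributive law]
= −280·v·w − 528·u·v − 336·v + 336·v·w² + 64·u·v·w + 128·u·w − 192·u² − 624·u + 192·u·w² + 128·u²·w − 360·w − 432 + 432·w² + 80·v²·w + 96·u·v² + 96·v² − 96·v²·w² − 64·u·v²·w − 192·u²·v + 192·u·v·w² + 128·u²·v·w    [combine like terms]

By distributive law:

(84·v − 56·v·w + 48·u − 32·u·w + 108 − 72·w − 24·v² + 16·v²·w + 48·u·v − 32·u·v·w)·(−6·w − 4·u − 4)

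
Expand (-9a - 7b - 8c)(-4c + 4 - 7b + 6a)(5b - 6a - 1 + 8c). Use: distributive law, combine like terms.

-396abc - 360a²c - 84ac - 288ac² - 33ab + 270a² + 36a - 189ab² - 396a²b + 324a³ + 812b²c - 468bc + 832bc² - 189b² + 28b + 245b³ - 288c² + 256c³ + 32c

(-9a - 7b - 8c)(-4c + 4 - 7b + 6a)(5b - 6a - 1 + 8c)
= (36ac - 36a + 63ab - 54a² + 28bc - 28b + 49b² - 42ab + 32c² - 32c + 56bc - 48ac)(5b - 6a - 1 + 8c)    [distributive law]
= (-12ac - 36a + 21ab - 54a² + 84bc - 28b + 49b² + 32c² - 32c)(5b - 6a - 1 + 8c)    [combine like terms]
= -60abc + 72a²c + 12ac - 96ac² - 180ab + 216a² + 36a - 288ac + 105ab² - 126a²b - 21ab + 168abc - 270a²b + 324a³ + 54a² - 432a²c + 420b²c - 504abc - 84bc + 672bc² - 140b² + 168ab + 28b - 224bc + 245b³ - 294ab² - 49b² + 392b²c + 160bc² - 192ac² - 32c² + 256c³ - 160bc + 192ac + 32c - 256c²    [distributive law]
= -396abc - 360a²c - 84ac - 288ac² - 33ab + 270a² + 36a - 189ab² - 396a²b + 324a³ + 812b²c - 468bc + 832bc² - 189b² + 28b + 245b³ - 288c² + 256c³ + 32c    [combine like terms]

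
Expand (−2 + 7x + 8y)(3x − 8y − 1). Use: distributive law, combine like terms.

−13x + 8y + 2 + 21x² − 32xy − 64y²

(−2 + 7x + 8y)(3x − 8y − 1)
= −6x + 16y + 2 + 21x² − 56xy − 7x + 24xy − 64y² − 8y    [distributive law]
= −13x + 8y + 2 + 21x² − 32xy − 64y²    [combine like terms]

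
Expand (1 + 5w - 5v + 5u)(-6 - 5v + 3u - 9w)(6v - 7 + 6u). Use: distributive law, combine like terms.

(1 + 5w - 5v + 5u)(-6 - 5v + 3u - 9w)(6v - 7 + 6u)
= (-6 - 5v + 3u - 9w - 30w - 25vw + 15uw - 45w² + 30v + 25v² - 15uv + 45vw - 30u - 25uv + 15u² - 45uw)(6v - 7 + 6u)    [distributive law]
= (-6 + 25v - 27u - 39w + 20vw - 30uw - 45w² + 25v² - 40uv + 15u²)(6v - 7 + 6u)    [combine like terms]
= -36v + 42 - 36u + 150v² - 175v + 150uv - 162uv + 189u - 162u² - 234vw + 273w - 234uw + 120v²w - 140vw + 120uvw - 180uvw + 210uw - 180u²w - 270vw² + 315w² - 270uw² + 150v³ - 175v² + 150uv² - 240uv² + 280uv - 240u²v + 90u²v - 105u² + 90u³    [distributive law]
= -211v + 42 + 153u - 25v² + 268uv - 267u² - 374vw + 273w - 24uw + 120v²w - 60uvw - 180u²w - 270vw² + 315w² - 270uw² + 150v³ - 90uv² - 150u²v + 90u³    [combine like terms]

-211v + 42 + 153u - 25v² + 268uv - 267u² - 374vw + 273w - 24uw + 120v²w - 60uvw - 180u²w - 270vw² + 315w² - 270uw² + 150v³ - 90uv² - 150u²v + 90u³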